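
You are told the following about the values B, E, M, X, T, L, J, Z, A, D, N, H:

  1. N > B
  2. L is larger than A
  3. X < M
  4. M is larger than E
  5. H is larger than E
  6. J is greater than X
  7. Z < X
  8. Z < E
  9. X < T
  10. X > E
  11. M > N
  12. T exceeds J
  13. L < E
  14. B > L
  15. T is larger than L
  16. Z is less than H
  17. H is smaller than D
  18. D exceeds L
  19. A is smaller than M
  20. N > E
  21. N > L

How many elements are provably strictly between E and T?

2

Chaining upward from E reaches: X, J, H, N, M, D.
Chaining downward from T reaches: Z, A, L, X, J.
Strictly between E and T are those in both lists: X, J — 2 elements.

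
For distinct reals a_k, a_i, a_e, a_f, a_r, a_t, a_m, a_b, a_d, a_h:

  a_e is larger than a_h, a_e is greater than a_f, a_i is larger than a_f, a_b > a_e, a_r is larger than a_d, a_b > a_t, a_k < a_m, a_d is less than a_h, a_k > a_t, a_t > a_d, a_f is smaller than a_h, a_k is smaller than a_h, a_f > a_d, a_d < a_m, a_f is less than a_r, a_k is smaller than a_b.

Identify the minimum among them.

a_f is not least since a_d < a_f; a_t is not least since a_d < a_t; a_k is not least since a_t < a_k; a_h is not least since a_d < a_h; a_e is not least since a_f < a_e; a_i is not least since a_f < a_i; a_b is not least since a_t < a_b; a_r is not least since a_f < a_r; a_m is not least since a_d < a_m.
Only a_d has nothing below it, so a_d is the minimum.

a_d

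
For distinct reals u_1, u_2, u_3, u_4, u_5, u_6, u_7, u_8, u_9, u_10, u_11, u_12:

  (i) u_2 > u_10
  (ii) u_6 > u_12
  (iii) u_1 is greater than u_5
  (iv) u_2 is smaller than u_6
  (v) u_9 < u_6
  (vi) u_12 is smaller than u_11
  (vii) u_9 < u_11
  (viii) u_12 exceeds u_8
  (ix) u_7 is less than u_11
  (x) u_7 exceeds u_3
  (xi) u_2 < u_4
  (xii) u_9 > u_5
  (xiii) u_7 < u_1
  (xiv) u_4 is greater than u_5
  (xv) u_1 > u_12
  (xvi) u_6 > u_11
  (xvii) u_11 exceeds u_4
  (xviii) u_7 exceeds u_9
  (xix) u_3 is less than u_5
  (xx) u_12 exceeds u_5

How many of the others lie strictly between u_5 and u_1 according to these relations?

The relations place u_5 below u_1. An element lies strictly between them when it is forced above u_5 and also forced below u_1.
Above u_5: {u_9, u_7, u_12, u_4, u_11, u_6}. Below u_1: {u_8, u_3, u_9, u_7, u_12}.
Intersection: {u_9, u_7, u_12} — 3.

3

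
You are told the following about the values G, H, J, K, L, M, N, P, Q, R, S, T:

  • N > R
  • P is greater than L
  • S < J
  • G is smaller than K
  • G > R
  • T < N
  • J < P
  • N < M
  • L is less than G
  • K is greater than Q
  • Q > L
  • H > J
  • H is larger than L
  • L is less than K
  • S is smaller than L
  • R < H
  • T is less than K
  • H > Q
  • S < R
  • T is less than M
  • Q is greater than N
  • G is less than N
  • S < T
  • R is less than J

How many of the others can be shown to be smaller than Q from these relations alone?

6

Directly below Q: L, N.
One step further: S, T, R, G (6 so far).
No other element is forced below Q by the given relations, so the count is 6.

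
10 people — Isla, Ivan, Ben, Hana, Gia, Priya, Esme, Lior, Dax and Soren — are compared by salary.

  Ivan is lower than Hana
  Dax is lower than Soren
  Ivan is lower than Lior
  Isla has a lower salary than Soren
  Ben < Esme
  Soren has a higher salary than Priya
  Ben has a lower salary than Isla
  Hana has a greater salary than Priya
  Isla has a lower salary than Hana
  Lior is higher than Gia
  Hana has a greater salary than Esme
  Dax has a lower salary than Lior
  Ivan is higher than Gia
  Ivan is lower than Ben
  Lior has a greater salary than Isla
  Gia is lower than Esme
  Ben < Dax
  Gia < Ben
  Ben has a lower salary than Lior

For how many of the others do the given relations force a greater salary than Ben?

6

From Ben the given relations immediately reach Isla, Dax, Esme, Lior.
From those, Soren, Hana — 6 in total.
No other element is forced above Ben by the given relations, so the count is 6.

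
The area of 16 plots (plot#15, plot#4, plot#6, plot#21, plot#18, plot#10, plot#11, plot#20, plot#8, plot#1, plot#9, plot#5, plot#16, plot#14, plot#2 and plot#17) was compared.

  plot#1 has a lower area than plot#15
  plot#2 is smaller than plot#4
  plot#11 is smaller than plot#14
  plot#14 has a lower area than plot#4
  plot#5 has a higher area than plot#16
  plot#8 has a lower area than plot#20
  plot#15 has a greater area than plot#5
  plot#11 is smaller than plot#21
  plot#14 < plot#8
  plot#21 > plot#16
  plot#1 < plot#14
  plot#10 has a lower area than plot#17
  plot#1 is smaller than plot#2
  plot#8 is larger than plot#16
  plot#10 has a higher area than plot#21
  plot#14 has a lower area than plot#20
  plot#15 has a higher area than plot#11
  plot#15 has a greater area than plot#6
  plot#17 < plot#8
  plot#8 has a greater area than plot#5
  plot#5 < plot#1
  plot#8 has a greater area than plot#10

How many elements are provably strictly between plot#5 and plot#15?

Chaining upward from plot#5 reaches: plot#1, plot#2, plot#14, plot#4, plot#8, plot#20.
Chaining downward from plot#15 reaches: plot#11, plot#16, plot#6, plot#1.
Strictly between plot#5 and plot#15 are those in both lists: plot#1 — 1 element.

1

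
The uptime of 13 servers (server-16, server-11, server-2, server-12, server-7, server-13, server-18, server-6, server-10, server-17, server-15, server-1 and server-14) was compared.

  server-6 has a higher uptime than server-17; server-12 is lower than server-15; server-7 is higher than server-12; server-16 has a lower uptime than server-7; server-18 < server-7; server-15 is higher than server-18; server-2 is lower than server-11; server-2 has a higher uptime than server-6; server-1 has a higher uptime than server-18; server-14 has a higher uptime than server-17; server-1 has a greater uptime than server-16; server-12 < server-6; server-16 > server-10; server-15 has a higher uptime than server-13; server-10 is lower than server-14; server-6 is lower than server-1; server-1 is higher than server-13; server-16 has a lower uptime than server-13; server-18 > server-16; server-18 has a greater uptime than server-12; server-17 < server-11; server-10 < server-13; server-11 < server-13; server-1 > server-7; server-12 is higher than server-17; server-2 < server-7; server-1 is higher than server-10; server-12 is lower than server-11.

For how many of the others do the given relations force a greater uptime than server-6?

The elements the relations force above server-6 are server-2, server-7, server-11, server-13, server-1, server-15 — no chain reaches any other.
That is 6.

6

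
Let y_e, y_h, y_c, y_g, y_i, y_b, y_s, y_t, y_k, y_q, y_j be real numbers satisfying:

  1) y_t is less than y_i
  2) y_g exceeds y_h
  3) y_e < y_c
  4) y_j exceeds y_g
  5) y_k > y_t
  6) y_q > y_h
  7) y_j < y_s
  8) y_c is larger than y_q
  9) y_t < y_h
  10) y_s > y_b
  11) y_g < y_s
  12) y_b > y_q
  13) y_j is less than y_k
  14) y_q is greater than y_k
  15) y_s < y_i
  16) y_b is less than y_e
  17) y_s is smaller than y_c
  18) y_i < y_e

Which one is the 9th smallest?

The consecutive relations fix a unique order: y_t < y_h < y_g < y_j < y_k < y_q < y_b < y_s < y_i < y_e < y_c.
The 9th smallest is y_i.

y_i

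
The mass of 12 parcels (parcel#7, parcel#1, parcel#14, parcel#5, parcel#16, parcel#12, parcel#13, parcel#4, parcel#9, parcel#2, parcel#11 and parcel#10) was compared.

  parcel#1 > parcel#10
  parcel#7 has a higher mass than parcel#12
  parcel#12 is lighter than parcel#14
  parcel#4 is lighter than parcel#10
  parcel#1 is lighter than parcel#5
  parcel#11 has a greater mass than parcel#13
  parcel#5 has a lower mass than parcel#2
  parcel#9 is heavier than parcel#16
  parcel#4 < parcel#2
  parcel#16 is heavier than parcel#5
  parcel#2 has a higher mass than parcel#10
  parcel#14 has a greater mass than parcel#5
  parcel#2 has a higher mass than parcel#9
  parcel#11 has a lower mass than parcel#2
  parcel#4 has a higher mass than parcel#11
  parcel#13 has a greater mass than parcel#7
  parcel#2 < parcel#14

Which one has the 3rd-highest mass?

parcel#9

The consecutive relations fix a unique order: parcel#12 < parcel#7 < parcel#13 < parcel#11 < parcel#4 < parcel#10 < parcel#1 < parcel#5 < parcel#16 < parcel#9 < parcel#2 < parcel#14.
The 3rd largest is parcel#9.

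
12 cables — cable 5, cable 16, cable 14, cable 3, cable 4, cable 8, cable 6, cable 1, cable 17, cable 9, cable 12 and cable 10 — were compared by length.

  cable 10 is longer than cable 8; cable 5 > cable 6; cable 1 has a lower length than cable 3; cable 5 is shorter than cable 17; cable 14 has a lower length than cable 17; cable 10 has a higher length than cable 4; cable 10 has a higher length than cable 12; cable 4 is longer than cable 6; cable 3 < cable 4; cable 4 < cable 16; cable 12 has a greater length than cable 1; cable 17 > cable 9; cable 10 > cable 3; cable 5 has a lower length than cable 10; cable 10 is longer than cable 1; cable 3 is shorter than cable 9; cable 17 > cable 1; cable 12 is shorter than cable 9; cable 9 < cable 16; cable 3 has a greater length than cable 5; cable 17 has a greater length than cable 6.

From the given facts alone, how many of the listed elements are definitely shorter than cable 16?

From cable 16 the given relations immediately reach cable 4, cable 9.
From those, cable 12, cable 6, cable 3 — 5 in total.
From those, cable 1, cable 5 — 7 in total.
No other element is forced below cable 16 by the given relations, so the count is 7.

7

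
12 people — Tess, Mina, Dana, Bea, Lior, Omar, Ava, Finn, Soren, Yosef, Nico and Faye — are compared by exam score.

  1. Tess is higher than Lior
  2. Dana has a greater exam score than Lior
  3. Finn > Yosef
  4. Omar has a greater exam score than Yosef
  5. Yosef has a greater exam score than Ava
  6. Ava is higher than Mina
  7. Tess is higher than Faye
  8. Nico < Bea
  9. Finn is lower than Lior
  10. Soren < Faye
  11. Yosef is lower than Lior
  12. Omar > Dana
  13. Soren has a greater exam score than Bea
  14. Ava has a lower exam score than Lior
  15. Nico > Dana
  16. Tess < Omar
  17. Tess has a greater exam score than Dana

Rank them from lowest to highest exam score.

Each adjacent pair is fixed by a given relation: Mina < Ava; Ava < Yosef; Yosef < Finn; Finn < Lior; Lior < Dana; Dana < Nico; Nico < Bea; Bea < Soren; Soren < Faye; Faye < Tess; Tess < Omar. Chaining them end to end gives the full order.

Mina < Ava < Yosef < Finn < Lior < Dana < Nico < Bea < Soren < Faye < Tess < Omar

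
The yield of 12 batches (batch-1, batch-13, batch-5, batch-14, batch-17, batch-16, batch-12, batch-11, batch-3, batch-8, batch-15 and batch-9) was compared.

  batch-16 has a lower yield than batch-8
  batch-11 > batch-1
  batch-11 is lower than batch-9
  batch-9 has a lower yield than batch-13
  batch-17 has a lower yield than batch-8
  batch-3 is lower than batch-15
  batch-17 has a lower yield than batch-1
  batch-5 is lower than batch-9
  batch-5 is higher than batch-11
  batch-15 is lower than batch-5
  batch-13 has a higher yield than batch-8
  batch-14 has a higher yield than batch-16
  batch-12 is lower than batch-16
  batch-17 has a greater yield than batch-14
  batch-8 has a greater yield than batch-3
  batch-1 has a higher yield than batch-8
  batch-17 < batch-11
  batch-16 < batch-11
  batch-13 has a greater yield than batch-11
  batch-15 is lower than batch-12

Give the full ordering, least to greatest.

batch-3 < batch-15 < batch-12 < batch-16 < batch-14 < batch-17 < batch-8 < batch-1 < batch-11 < batch-5 < batch-9 < batch-13

The consecutive links are each given: batch-3 < batch-15; batch-15 < batch-12; batch-12 < batch-16; batch-16 < batch-14; batch-14 < batch-17; batch-17 < batch-8; batch-8 < batch-1; batch-1 < batch-11; batch-11 < batch-5; batch-5 < batch-9; batch-9 < batch-13.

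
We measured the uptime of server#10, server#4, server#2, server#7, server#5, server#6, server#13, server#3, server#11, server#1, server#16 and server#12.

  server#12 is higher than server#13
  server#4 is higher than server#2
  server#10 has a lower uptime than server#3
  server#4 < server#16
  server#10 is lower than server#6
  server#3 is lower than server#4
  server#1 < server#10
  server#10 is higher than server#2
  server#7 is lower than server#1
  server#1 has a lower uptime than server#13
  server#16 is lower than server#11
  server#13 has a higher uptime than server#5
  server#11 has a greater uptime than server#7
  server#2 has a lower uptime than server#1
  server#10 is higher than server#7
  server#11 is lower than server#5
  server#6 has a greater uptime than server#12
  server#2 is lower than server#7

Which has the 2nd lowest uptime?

Chaining the given pairs: server#2 < server#7 < server#1 < server#10 < server#3 < server#4 < server#16 < server#11 < server#5 < server#13 < server#12 < server#6.
Counting 2 from the smallest end gives server#7.

server#7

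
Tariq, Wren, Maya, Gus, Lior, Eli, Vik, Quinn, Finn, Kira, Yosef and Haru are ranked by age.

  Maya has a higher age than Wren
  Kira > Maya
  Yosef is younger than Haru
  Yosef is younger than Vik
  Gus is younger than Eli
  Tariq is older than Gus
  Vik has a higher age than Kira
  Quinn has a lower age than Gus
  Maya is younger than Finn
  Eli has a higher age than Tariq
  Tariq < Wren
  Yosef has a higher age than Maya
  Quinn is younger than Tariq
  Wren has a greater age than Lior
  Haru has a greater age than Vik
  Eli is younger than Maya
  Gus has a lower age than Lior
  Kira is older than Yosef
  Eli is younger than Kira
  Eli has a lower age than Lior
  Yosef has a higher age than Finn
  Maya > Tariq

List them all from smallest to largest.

Nothing is placed below Quinn, so it is least; from there Quinn < Gus; Gus < Tariq; Tariq < Eli; Eli < Lior; Lior < Wren; Wren < Maya; Maya < Finn; Finn < Yosef; Yosef < Kira; Kira < Vik; Vik < Haru, each given directly.

Quinn < Gus < Tariq < Eli < Lior < Wren < Maya < Finn < Yosef < Kira < Vik < Haru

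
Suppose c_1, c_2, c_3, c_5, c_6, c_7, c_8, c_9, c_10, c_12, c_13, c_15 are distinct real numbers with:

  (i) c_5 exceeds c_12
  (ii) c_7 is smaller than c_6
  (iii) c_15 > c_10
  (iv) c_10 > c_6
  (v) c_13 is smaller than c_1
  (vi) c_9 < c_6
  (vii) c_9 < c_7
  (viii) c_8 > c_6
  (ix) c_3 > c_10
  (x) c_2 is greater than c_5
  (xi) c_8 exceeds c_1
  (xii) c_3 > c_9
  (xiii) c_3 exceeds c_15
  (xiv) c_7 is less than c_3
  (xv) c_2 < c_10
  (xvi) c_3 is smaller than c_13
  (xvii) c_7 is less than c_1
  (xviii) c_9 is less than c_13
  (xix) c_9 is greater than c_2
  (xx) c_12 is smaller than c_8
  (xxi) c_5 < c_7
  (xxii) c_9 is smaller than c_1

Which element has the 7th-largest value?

c_6

The consecutive relations fix a unique order: c_12 < c_5 < c_2 < c_9 < c_7 < c_6 < c_10 < c_15 < c_3 < c_13 < c_1 < c_8.
Counting 7 from the largest end gives c_6.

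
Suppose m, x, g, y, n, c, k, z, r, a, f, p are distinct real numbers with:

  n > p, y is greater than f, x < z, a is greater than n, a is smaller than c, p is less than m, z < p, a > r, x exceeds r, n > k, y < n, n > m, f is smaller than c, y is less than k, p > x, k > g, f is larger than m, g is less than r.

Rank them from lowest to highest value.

Each adjacent pair is fixed by a given relation: g < r; r < x; x < z; z < p; p < m; m < f; f < y; y < k; k < n; n < a; a < c. Chaining them end to end gives the full order.

g < r < x < z < p < m < f < y < k < n < a < c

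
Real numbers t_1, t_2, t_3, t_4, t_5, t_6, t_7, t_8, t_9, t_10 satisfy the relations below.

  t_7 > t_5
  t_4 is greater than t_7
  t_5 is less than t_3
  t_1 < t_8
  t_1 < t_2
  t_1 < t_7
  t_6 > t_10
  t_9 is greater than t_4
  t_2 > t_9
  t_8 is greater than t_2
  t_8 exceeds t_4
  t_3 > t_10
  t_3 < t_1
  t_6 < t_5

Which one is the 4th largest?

Piecing the relations together gives one ordering: t_10 < t_6 < t_5 < t_3 < t_1 < t_7 < t_4 < t_9 < t_2 < t_8.
The 4th largest is t_4.

t_4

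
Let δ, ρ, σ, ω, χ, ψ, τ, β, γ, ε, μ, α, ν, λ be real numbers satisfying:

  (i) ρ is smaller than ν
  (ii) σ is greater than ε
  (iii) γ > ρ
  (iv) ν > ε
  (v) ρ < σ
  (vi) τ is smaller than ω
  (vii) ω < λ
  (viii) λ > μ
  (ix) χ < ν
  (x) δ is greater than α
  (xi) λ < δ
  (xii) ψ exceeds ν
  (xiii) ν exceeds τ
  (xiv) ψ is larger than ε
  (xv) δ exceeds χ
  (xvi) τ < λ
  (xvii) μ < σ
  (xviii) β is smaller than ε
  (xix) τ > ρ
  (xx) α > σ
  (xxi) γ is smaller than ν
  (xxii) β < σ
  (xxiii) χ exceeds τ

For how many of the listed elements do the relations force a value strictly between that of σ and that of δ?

1

The relations place σ below δ. An element lies strictly between them when it is forced above σ and also forced below δ.
Above σ: {α}. Below δ: {ρ, τ, ω, β, μ, χ, ε, λ, α}.
Intersection: {α} — 1.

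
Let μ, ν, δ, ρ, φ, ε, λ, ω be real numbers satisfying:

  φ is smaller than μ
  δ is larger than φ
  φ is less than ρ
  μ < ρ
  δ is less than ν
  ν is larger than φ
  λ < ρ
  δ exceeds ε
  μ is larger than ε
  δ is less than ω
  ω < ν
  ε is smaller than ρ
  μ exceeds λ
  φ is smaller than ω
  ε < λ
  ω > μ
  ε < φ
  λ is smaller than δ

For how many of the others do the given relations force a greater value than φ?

From φ the given relations immediately reach μ, δ, ω, ρ, ν.
No other element is forced above φ by the given relations, so the count is 5.

5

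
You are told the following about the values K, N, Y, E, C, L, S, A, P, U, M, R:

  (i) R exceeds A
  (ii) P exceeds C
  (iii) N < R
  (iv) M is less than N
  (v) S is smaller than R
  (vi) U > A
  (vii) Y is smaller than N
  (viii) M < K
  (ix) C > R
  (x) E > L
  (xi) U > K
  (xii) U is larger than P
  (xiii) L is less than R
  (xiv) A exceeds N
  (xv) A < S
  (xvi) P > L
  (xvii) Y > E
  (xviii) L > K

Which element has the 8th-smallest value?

S

The consecutive relations fix a unique order: M < K < L < E < Y < N < A < S < R < C < P < U.
Counting 8 from the smallest end gives S.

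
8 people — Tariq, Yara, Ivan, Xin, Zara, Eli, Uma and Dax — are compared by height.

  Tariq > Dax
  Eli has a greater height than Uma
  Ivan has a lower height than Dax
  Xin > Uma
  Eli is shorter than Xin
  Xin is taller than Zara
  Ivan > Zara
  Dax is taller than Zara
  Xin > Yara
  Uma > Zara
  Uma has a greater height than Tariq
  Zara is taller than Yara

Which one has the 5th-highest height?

The consecutive relations fix a unique order: Yara < Zara < Ivan < Dax < Tariq < Uma < Eli < Xin.
The 5th largest is Dax.

Dax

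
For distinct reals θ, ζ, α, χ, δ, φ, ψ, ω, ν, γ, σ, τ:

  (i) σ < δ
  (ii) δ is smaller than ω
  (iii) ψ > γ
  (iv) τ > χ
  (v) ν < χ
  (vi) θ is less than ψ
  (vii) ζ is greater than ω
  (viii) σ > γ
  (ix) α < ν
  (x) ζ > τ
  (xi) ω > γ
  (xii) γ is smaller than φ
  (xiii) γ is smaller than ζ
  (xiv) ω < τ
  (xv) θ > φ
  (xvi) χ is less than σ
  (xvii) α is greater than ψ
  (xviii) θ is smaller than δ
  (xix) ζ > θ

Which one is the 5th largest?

σ

Chaining the given pairs: γ < φ < θ < ψ < α < ν < χ < σ < δ < ω < τ < ζ.
Counting 5 from the largest end gives σ.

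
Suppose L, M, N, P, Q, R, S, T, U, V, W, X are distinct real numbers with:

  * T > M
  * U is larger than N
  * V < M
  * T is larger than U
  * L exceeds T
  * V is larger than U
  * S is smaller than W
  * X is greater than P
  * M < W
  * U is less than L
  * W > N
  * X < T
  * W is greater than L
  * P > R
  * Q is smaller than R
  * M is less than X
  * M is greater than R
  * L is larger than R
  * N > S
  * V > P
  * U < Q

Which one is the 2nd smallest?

The consecutive relations fix a unique order: S < N < U < Q < R < P < V < M < X < T < L < W.
Counting 2 from the smallest end gives N.

N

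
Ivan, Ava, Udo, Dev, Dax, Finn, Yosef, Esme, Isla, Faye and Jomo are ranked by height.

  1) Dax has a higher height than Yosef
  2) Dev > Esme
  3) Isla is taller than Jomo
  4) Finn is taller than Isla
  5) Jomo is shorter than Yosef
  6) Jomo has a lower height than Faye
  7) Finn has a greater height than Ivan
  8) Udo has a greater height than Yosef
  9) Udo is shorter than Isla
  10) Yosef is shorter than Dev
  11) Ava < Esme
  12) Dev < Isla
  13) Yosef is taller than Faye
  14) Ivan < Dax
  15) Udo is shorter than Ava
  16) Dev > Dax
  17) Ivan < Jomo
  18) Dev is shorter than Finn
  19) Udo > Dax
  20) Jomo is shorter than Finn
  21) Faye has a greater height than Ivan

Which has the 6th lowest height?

Udo

Piecing the relations together gives one ordering: Ivan < Jomo < Faye < Yosef < Dax < Udo < Ava < Esme < Dev < Isla < Finn.
The 6th smallest is Udo.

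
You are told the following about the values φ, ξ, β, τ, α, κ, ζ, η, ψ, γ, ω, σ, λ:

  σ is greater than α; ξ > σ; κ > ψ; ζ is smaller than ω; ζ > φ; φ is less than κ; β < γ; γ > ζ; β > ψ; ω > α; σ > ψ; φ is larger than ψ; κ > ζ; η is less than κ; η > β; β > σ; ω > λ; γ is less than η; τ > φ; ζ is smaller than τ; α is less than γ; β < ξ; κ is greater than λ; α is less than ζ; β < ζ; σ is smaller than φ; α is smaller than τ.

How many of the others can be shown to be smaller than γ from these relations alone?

6

The elements the relations force below γ are ψ, α, σ, β, φ, ζ — no chain reaches any other.
That is 6.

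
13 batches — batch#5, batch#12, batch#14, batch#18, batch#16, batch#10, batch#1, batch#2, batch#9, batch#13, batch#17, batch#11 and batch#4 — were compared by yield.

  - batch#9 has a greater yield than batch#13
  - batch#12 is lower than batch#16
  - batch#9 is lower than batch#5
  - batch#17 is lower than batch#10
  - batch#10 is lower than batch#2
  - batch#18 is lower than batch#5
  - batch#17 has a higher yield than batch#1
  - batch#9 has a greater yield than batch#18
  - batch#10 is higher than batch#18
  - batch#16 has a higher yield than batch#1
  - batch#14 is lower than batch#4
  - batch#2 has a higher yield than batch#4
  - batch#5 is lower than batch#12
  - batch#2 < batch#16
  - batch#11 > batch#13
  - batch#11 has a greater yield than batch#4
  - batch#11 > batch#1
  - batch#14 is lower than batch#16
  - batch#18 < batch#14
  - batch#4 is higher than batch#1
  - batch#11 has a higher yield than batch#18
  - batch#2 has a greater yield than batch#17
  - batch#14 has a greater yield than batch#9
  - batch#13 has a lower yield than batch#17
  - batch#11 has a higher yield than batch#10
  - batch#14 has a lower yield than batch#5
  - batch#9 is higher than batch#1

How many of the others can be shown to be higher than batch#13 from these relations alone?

10

Directly above batch#13: batch#9, batch#17, batch#11.
One step further: batch#14, batch#5, batch#10, batch#2 (7 so far).
One step further: batch#12, batch#4, batch#16 (10 so far).
Nothing else is reachable above batch#13; 10 in all.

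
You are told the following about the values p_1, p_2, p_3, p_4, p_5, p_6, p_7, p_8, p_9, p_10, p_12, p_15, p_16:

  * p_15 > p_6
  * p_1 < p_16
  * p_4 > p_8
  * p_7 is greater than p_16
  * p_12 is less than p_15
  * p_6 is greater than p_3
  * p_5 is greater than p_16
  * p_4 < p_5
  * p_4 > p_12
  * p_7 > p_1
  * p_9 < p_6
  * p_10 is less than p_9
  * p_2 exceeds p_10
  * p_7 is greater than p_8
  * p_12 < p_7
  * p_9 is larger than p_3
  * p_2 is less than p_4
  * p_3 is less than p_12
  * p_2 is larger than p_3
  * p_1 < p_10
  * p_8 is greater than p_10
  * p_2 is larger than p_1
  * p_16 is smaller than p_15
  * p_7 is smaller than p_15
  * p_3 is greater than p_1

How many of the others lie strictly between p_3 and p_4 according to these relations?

2

Chaining upward from p_3 reaches: p_9, p_2, p_12, p_6, p_7, p_5, p_15.
Chaining downward from p_4 reaches: p_1, p_10, p_8, p_2, p_12.
Strictly between p_3 and p_4 are those in both lists: p_2, p_12 — 2 elements.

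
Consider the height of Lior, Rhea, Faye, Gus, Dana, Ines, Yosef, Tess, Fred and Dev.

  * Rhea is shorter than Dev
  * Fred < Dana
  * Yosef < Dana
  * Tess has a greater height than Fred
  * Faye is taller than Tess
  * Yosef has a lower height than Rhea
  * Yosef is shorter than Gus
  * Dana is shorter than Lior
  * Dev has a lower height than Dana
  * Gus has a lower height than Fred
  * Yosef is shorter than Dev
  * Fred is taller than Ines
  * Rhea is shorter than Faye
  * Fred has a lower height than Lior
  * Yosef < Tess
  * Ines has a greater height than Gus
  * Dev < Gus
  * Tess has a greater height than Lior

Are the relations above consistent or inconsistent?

The single ordering Yosef < Rhea < Dev < Gus < Ines < Fred < Dana < Lior < Tess < Faye satisfies every listed relation, so no contradiction arises.

consistent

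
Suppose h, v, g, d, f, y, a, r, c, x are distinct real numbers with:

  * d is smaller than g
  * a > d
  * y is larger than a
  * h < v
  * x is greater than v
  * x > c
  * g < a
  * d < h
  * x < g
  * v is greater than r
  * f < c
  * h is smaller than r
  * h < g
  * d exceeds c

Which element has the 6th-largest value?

r

Piecing the relations together gives one ordering: f < c < d < h < r < v < x < g < a < y.
Counting 6 from the largest end gives r.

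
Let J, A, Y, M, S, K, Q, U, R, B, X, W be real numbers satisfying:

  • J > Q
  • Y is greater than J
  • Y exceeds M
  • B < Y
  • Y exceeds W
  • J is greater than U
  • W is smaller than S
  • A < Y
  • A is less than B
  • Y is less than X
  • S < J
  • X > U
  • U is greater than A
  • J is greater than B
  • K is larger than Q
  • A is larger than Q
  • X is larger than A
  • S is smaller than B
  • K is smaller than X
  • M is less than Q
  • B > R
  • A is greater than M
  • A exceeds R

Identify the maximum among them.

Chaining downward from X: directly below it, K, A, U, Y; then W, M, Q, R, B, J; then S.
That covers every other element, and nothing is given above X, so X is the maximum.

X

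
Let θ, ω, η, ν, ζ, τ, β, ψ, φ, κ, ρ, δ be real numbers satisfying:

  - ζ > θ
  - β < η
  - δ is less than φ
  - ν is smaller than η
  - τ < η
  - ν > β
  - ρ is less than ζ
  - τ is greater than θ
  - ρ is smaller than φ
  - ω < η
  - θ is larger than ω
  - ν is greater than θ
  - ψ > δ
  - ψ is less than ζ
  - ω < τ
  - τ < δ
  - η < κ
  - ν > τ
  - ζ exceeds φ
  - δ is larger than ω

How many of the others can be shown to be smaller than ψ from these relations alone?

Directly below ψ: δ.
One step further: ω, τ (3 so far).
One step further: θ (4 so far).
No other element is forced below ψ by the given relations, so the count is 4.

4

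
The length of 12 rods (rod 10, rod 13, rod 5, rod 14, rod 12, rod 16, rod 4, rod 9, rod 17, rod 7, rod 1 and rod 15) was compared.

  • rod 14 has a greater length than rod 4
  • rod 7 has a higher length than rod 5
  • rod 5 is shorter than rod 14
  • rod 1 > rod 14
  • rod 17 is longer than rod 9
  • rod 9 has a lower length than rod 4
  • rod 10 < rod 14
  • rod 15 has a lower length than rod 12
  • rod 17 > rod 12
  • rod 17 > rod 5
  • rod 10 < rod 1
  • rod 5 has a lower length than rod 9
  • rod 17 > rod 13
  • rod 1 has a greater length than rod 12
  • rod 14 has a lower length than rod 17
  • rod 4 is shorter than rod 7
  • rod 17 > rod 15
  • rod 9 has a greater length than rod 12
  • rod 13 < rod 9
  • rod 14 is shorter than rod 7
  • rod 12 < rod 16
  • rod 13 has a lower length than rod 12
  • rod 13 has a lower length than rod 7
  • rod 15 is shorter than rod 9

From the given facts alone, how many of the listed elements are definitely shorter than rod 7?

Directly below rod 7: rod 13, rod 5, rod 4, rod 14.
One step further: rod 10, rod 9 (6 so far).
One step further: rod 15, rod 12 (8 so far).
No other element is forced below rod 7 by the given relations, so the count is 8.

8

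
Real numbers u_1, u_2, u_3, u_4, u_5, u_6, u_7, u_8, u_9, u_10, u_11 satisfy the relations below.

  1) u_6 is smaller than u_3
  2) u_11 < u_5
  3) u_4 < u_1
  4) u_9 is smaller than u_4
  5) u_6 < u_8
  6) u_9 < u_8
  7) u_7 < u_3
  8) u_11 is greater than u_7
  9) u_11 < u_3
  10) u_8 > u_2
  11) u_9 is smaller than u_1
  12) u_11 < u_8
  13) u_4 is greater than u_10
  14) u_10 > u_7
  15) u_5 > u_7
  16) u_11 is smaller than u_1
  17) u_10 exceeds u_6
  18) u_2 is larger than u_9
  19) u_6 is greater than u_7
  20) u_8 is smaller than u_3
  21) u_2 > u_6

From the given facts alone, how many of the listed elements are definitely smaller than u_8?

The elements the relations force below u_8 are u_7, u_6, u_9, u_11, u_2 — no chain reaches any other.
That is 5.

5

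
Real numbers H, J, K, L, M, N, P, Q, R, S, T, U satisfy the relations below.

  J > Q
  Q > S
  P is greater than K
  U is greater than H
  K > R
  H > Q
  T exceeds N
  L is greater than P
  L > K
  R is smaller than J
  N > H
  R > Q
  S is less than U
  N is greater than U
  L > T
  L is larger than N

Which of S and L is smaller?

S

The relevant relations are S < Q; Q < H; H < U; U < N; N < T; T < L.
Together: S < Q < H < U < N < T < L.
So S < L; S is the smaller of the two.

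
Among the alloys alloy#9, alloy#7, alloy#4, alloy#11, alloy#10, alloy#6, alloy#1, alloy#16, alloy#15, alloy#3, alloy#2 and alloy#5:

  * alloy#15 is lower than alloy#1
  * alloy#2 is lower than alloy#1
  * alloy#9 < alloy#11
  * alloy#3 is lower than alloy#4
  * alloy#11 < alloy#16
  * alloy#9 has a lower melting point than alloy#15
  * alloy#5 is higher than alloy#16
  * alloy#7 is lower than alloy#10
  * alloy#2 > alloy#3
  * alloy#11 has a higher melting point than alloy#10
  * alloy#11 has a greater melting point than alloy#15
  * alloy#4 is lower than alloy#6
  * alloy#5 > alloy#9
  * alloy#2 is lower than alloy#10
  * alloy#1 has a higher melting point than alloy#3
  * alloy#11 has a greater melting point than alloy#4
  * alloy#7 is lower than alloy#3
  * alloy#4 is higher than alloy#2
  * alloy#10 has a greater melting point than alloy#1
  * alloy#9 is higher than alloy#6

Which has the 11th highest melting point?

alloy#3

Piecing the relations together gives one ordering: alloy#7 < alloy#3 < alloy#2 < alloy#4 < alloy#6 < alloy#9 < alloy#15 < alloy#1 < alloy#10 < alloy#11 < alloy#16 < alloy#5.
The 11th largest is alloy#3.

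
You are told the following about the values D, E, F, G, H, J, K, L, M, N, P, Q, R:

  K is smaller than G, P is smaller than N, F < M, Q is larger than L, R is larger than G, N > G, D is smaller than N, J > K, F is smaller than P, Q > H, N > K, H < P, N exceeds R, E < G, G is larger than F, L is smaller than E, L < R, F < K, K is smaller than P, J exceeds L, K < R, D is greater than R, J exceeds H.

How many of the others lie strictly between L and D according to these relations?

3

Chaining upward from L reaches: E, G, R, N, Q, J.
Chaining downward from D reaches: F, E, K, G, R.
Strictly between L and D are those in both lists: E, G, R — 3 elements.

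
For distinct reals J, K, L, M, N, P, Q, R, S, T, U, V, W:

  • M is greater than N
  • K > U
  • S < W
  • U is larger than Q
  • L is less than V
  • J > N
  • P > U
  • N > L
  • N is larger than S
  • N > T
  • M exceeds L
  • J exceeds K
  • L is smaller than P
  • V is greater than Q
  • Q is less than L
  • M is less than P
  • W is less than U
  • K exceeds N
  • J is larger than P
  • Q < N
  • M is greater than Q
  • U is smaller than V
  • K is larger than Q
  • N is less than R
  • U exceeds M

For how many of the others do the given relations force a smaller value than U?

7

Directly below U: Q, W, M.
One step further: S, L, N (6 so far).
One step further: T (7 so far).
Nothing else is reachable below U; 7 in all.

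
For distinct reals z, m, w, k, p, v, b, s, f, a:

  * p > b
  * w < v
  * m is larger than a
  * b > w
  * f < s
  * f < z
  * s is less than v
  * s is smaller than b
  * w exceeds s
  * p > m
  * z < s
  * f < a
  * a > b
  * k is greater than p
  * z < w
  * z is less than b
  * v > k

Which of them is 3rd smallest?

Piecing the relations together gives one ordering: f < z < s < w < b < a < m < p < k < v.
The 3rd smallest is s.

s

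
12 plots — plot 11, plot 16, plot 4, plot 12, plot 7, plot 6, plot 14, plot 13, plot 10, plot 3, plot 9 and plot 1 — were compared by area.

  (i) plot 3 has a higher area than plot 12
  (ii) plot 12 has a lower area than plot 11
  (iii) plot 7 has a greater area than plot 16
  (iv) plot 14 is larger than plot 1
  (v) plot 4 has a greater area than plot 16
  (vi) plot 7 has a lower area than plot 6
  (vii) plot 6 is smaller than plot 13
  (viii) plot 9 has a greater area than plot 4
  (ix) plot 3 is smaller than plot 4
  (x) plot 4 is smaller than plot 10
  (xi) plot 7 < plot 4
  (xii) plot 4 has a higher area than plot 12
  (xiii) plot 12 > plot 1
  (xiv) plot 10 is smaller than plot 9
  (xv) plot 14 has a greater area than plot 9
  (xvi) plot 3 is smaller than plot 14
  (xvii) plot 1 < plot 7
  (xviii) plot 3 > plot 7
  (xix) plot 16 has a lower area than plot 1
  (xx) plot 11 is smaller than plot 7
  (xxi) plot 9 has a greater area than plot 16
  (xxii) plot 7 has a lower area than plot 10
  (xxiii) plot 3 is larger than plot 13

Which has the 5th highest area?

plot 3

Piecing the relations together gives one ordering: plot 16 < plot 1 < plot 12 < plot 11 < plot 7 < plot 6 < plot 13 < plot 3 < plot 4 < plot 10 < plot 9 < plot 14.
The 5th largest is plot 3.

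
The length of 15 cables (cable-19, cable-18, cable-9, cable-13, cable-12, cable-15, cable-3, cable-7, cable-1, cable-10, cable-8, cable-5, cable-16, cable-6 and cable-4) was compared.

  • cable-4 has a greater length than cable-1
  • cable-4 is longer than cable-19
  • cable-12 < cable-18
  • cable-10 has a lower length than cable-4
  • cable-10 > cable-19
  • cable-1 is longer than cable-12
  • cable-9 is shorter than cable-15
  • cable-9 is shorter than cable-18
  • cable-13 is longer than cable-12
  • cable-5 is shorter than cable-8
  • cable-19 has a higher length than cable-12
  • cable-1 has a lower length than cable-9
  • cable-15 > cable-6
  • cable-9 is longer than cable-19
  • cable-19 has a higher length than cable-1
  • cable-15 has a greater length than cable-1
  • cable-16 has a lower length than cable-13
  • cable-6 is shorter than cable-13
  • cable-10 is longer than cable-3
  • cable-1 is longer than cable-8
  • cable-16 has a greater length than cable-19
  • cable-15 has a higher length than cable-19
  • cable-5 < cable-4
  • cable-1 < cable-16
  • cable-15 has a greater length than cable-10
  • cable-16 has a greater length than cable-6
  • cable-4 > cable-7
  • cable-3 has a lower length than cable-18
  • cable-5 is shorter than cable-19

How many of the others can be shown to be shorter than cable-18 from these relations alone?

7

From cable-18 the given relations immediately reach cable-12, cable-9, cable-3.
From those, cable-1, cable-19 — 5 in total.
From those, cable-5, cable-8 — 7 in total.
No other element is forced below cable-18 by the given relations, so the count is 7.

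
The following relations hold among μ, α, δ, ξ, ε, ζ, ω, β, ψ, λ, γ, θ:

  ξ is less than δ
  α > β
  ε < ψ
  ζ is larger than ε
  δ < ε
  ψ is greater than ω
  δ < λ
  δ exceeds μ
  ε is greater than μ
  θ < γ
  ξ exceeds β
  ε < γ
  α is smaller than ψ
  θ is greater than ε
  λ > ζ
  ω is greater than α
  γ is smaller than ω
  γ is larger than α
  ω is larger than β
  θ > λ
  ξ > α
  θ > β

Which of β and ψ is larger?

β < α and α < ξ give β < ξ.
With ξ < δ: β < α < ξ < δ.
With δ < ε: β < α < ξ < δ < ε.
Then ε < ζ extends the chain to ζ.
With ζ < λ: β < α < ξ < δ < ε < ζ < λ.
With λ < θ: β < α < ξ < δ < ε < ζ < λ < θ.
With θ < γ: β < α < ξ < δ < ε < ζ < λ < θ < γ.
With γ < ω: β < α < ξ < δ < ε < ζ < λ < θ < γ < ω.
Then ω < ψ extends the chain to ψ.
So β < ψ; ψ is the larger of the two.

ψ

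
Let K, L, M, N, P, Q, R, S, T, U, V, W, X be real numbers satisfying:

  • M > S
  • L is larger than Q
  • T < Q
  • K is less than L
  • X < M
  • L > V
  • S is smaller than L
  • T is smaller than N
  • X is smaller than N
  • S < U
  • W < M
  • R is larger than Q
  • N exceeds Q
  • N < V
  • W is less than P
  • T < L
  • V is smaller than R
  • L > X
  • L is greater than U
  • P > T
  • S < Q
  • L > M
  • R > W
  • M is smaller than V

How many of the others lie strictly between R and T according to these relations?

The relations place T below R. An element lies strictly between them when it is forced above T and also forced below R.
Above T: {Q, N, V, L, P}. Below R: {S, W, Q, X, N, M, V}.
Intersection: {Q, N, V} — 3.

3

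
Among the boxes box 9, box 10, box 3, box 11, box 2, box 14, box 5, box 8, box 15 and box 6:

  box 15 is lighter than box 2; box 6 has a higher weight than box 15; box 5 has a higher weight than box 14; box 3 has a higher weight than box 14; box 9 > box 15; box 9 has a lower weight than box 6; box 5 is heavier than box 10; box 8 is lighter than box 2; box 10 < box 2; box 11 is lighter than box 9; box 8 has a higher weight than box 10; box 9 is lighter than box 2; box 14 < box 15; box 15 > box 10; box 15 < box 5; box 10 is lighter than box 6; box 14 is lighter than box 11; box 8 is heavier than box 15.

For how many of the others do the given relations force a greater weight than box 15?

5

The elements the relations force above box 15 are box 9, box 5, box 6, box 8, box 2 — no chain reaches any other.
That is 5.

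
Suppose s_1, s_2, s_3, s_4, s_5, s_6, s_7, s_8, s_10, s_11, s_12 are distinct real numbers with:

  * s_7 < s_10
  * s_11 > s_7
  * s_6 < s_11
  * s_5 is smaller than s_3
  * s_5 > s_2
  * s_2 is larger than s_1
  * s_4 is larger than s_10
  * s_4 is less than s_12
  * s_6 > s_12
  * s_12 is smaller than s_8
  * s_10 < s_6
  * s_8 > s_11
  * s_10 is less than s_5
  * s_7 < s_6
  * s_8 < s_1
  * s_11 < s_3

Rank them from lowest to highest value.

s_7 < s_10 < s_4 < s_12 < s_6 < s_11 < s_8 < s_1 < s_2 < s_5 < s_3

Each adjacent pair is fixed by a given relation: s_7 < s_10; s_10 < s_4; s_4 < s_12; s_12 < s_6; s_6 < s_11; s_11 < s_8; s_8 < s_1; s_1 < s_2; s_2 < s_5; s_5 < s_3. Chaining them end to end gives the full order.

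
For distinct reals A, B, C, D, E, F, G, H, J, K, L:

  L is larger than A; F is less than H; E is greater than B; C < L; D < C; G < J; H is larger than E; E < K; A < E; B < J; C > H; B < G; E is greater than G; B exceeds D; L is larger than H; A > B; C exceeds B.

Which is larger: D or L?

L

D < B and B < A give D < A.
Then A < E extends the chain to E.
With E < H: D < B < A < E < H.
Then H < C extends the chain to C.
Then C < L extends the chain to L.
So D < L; L is the larger of the two.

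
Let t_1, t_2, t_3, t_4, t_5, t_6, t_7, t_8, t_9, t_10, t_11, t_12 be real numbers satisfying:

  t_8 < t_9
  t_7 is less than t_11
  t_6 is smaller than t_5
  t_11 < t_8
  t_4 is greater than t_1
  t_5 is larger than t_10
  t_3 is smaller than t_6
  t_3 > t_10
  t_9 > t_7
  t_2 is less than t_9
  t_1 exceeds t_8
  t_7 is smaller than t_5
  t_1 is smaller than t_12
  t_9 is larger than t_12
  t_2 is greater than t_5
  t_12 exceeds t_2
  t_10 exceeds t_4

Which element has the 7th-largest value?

The consecutive relations fix a unique order: t_7 < t_11 < t_8 < t_1 < t_4 < t_10 < t_3 < t_6 < t_5 < t_2 < t_12 < t_9.
The 7th largest is t_10.

t_10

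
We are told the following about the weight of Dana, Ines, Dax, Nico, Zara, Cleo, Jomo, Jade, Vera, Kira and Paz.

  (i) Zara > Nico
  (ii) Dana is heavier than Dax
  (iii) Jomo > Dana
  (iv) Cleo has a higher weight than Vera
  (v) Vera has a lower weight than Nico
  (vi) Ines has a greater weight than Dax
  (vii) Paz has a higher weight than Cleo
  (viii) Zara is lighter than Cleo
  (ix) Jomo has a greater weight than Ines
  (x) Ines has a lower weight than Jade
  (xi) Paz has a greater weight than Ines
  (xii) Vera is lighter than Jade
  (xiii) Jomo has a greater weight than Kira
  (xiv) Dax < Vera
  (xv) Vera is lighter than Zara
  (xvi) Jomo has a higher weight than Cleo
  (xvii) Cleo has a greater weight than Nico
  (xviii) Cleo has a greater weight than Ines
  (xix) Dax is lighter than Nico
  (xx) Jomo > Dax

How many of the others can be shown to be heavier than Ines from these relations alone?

The elements the relations force above Ines are Jade, Cleo, Paz, Jomo — no chain reaches any other.
That is 4.

4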